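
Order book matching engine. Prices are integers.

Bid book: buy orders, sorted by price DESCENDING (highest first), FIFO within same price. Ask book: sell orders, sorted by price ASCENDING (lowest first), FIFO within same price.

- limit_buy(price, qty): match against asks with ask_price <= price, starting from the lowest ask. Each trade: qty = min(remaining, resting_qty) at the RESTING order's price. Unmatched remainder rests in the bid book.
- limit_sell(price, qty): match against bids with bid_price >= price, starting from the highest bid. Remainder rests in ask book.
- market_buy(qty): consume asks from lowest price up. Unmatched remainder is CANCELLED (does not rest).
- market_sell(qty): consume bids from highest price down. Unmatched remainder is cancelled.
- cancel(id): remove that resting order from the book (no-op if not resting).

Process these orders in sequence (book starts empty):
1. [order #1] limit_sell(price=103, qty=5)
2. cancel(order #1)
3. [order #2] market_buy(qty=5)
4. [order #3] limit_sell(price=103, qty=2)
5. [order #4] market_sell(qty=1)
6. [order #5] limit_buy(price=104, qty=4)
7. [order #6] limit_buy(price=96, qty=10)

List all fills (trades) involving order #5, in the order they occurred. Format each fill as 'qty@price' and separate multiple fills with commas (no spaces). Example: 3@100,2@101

Answer: 2@103

Derivation:
After op 1 [order #1] limit_sell(price=103, qty=5): fills=none; bids=[-] asks=[#1:5@103]
After op 2 cancel(order #1): fills=none; bids=[-] asks=[-]
After op 3 [order #2] market_buy(qty=5): fills=none; bids=[-] asks=[-]
After op 4 [order #3] limit_sell(price=103, qty=2): fills=none; bids=[-] asks=[#3:2@103]
After op 5 [order #4] market_sell(qty=1): fills=none; bids=[-] asks=[#3:2@103]
After op 6 [order #5] limit_buy(price=104, qty=4): fills=#5x#3:2@103; bids=[#5:2@104] asks=[-]
After op 7 [order #6] limit_buy(price=96, qty=10): fills=none; bids=[#5:2@104 #6:10@96] asks=[-]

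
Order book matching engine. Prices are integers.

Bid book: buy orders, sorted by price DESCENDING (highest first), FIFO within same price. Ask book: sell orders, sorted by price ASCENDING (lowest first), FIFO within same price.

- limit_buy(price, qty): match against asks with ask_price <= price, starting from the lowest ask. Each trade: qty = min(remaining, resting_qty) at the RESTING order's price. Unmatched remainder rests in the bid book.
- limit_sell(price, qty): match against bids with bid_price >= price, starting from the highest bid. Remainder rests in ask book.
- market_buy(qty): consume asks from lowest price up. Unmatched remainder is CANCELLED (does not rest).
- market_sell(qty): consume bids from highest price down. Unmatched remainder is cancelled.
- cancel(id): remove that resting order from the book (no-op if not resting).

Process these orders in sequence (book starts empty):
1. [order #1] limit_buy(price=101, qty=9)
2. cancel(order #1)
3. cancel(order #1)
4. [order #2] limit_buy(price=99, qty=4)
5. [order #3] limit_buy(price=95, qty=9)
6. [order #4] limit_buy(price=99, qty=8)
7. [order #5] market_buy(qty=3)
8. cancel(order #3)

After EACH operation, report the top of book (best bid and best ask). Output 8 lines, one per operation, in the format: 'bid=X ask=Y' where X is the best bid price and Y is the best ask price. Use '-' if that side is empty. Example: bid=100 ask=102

After op 1 [order #1] limit_buy(price=101, qty=9): fills=none; bids=[#1:9@101] asks=[-]
After op 2 cancel(order #1): fills=none; bids=[-] asks=[-]
After op 3 cancel(order #1): fills=none; bids=[-] asks=[-]
After op 4 [order #2] limit_buy(price=99, qty=4): fills=none; bids=[#2:4@99] asks=[-]
After op 5 [order #3] limit_buy(price=95, qty=9): fills=none; bids=[#2:4@99 #3:9@95] asks=[-]
After op 6 [order #4] limit_buy(price=99, qty=8): fills=none; bids=[#2:4@99 #4:8@99 #3:9@95] asks=[-]
After op 7 [order #5] market_buy(qty=3): fills=none; bids=[#2:4@99 #4:8@99 #3:9@95] asks=[-]
After op 8 cancel(order #3): fills=none; bids=[#2:4@99 #4:8@99] asks=[-]

Answer: bid=101 ask=-
bid=- ask=-
bid=- ask=-
bid=99 ask=-
bid=99 ask=-
bid=99 ask=-
bid=99 ask=-
bid=99 ask=-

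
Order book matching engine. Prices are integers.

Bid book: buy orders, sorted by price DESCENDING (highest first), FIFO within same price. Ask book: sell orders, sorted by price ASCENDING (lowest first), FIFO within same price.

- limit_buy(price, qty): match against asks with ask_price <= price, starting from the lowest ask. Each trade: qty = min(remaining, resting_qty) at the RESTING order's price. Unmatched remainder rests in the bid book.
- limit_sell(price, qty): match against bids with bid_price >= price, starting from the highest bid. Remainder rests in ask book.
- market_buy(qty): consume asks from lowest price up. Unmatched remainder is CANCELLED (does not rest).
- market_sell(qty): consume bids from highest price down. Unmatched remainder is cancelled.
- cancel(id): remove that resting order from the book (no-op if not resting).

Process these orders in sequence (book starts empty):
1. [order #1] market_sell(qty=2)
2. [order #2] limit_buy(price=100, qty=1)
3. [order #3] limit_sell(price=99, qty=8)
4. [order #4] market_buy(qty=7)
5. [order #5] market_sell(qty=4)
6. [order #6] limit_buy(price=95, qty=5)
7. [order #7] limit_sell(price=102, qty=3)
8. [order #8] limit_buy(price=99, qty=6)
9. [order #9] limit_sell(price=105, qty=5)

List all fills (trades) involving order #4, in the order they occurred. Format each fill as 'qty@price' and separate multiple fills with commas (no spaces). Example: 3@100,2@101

Answer: 7@99

Derivation:
After op 1 [order #1] market_sell(qty=2): fills=none; bids=[-] asks=[-]
After op 2 [order #2] limit_buy(price=100, qty=1): fills=none; bids=[#2:1@100] asks=[-]
After op 3 [order #3] limit_sell(price=99, qty=8): fills=#2x#3:1@100; bids=[-] asks=[#3:7@99]
After op 4 [order #4] market_buy(qty=7): fills=#4x#3:7@99; bids=[-] asks=[-]
After op 5 [order #5] market_sell(qty=4): fills=none; bids=[-] asks=[-]
After op 6 [order #6] limit_buy(price=95, qty=5): fills=none; bids=[#6:5@95] asks=[-]
After op 7 [order #7] limit_sell(price=102, qty=3): fills=none; bids=[#6:5@95] asks=[#7:3@102]
After op 8 [order #8] limit_buy(price=99, qty=6): fills=none; bids=[#8:6@99 #6:5@95] asks=[#7:3@102]
After op 9 [order #9] limit_sell(price=105, qty=5): fills=none; bids=[#8:6@99 #6:5@95] asks=[#7:3@102 #9:5@105]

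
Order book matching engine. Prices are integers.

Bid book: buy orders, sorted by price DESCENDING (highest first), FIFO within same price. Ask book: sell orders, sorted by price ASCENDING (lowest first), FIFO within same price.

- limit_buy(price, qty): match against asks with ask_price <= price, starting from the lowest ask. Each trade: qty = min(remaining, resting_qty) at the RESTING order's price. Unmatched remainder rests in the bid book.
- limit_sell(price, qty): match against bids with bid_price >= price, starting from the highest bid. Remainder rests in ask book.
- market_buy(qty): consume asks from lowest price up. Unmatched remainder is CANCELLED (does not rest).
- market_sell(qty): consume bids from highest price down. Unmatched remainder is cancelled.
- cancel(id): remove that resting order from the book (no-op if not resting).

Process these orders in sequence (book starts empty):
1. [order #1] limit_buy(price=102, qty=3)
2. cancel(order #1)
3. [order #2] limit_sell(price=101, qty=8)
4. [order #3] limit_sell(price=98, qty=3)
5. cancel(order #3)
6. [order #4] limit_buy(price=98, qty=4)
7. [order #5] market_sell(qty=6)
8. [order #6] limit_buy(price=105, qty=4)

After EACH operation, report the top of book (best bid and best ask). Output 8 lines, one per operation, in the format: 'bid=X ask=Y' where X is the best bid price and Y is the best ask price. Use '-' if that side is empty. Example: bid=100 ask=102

After op 1 [order #1] limit_buy(price=102, qty=3): fills=none; bids=[#1:3@102] asks=[-]
After op 2 cancel(order #1): fills=none; bids=[-] asks=[-]
After op 3 [order #2] limit_sell(price=101, qty=8): fills=none; bids=[-] asks=[#2:8@101]
After op 4 [order #3] limit_sell(price=98, qty=3): fills=none; bids=[-] asks=[#3:3@98 #2:8@101]
After op 5 cancel(order #3): fills=none; bids=[-] asks=[#2:8@101]
After op 6 [order #4] limit_buy(price=98, qty=4): fills=none; bids=[#4:4@98] asks=[#2:8@101]
After op 7 [order #5] market_sell(qty=6): fills=#4x#5:4@98; bids=[-] asks=[#2:8@101]
After op 8 [order #6] limit_buy(price=105, qty=4): fills=#6x#2:4@101; bids=[-] asks=[#2:4@101]

Answer: bid=102 ask=-
bid=- ask=-
bid=- ask=101
bid=- ask=98
bid=- ask=101
bid=98 ask=101
bid=- ask=101
bid=- ask=101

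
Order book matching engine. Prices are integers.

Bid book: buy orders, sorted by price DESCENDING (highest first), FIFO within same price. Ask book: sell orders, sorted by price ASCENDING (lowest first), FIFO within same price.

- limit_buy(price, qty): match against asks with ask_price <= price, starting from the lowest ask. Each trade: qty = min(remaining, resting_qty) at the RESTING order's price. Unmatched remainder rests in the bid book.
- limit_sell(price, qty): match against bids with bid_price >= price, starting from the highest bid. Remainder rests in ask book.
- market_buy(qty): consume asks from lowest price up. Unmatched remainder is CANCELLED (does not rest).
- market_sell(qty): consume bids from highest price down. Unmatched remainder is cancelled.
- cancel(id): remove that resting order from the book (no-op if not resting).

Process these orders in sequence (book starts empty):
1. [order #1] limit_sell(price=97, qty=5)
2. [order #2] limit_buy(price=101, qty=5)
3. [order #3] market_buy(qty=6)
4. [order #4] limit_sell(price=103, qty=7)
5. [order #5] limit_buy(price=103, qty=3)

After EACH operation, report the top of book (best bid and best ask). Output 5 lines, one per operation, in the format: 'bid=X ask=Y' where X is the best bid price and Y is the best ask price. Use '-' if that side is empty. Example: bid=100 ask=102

After op 1 [order #1] limit_sell(price=97, qty=5): fills=none; bids=[-] asks=[#1:5@97]
After op 2 [order #2] limit_buy(price=101, qty=5): fills=#2x#1:5@97; bids=[-] asks=[-]
After op 3 [order #3] market_buy(qty=6): fills=none; bids=[-] asks=[-]
After op 4 [order #4] limit_sell(price=103, qty=7): fills=none; bids=[-] asks=[#4:7@103]
After op 5 [order #5] limit_buy(price=103, qty=3): fills=#5x#4:3@103; bids=[-] asks=[#4:4@103]

Answer: bid=- ask=97
bid=- ask=-
bid=- ask=-
bid=- ask=103
bid=- ask=103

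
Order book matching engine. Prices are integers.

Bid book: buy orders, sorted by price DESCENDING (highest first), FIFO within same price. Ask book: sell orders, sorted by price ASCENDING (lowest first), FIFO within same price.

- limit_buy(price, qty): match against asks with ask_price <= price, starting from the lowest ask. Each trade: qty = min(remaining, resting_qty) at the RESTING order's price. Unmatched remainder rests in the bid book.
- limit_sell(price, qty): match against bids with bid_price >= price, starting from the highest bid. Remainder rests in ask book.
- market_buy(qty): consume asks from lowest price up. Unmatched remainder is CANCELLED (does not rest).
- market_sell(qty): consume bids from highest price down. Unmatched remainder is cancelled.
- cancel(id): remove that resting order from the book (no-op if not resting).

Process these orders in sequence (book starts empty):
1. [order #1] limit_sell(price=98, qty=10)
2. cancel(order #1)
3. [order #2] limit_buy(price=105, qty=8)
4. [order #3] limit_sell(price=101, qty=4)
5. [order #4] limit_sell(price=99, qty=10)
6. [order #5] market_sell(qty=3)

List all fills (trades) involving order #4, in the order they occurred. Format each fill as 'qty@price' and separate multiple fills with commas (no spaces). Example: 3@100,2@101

Answer: 4@105

Derivation:
After op 1 [order #1] limit_sell(price=98, qty=10): fills=none; bids=[-] asks=[#1:10@98]
After op 2 cancel(order #1): fills=none; bids=[-] asks=[-]
After op 3 [order #2] limit_buy(price=105, qty=8): fills=none; bids=[#2:8@105] asks=[-]
After op 4 [order #3] limit_sell(price=101, qty=4): fills=#2x#3:4@105; bids=[#2:4@105] asks=[-]
After op 5 [order #4] limit_sell(price=99, qty=10): fills=#2x#4:4@105; bids=[-] asks=[#4:6@99]
After op 6 [order #5] market_sell(qty=3): fills=none; bids=[-] asks=[#4:6@99]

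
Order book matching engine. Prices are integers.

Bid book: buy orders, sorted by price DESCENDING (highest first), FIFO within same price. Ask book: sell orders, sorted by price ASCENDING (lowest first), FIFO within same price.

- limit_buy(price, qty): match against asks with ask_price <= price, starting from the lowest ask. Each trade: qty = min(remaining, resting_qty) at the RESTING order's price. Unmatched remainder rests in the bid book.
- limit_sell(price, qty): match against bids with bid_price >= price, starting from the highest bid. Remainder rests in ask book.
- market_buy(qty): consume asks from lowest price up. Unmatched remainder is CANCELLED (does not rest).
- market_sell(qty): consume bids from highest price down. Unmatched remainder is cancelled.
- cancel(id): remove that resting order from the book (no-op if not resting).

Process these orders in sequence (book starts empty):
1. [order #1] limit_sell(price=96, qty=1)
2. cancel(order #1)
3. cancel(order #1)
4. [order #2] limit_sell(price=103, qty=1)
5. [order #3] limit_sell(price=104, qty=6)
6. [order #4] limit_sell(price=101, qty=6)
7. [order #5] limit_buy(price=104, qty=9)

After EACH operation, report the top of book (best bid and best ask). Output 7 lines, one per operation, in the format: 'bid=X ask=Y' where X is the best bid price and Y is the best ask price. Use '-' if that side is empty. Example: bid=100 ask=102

After op 1 [order #1] limit_sell(price=96, qty=1): fills=none; bids=[-] asks=[#1:1@96]
After op 2 cancel(order #1): fills=none; bids=[-] asks=[-]
After op 3 cancel(order #1): fills=none; bids=[-] asks=[-]
After op 4 [order #2] limit_sell(price=103, qty=1): fills=none; bids=[-] asks=[#2:1@103]
After op 5 [order #3] limit_sell(price=104, qty=6): fills=none; bids=[-] asks=[#2:1@103 #3:6@104]
After op 6 [order #4] limit_sell(price=101, qty=6): fills=none; bids=[-] asks=[#4:6@101 #2:1@103 #3:6@104]
After op 7 [order #5] limit_buy(price=104, qty=9): fills=#5x#4:6@101 #5x#2:1@103 #5x#3:2@104; bids=[-] asks=[#3:4@104]

Answer: bid=- ask=96
bid=- ask=-
bid=- ask=-
bid=- ask=103
bid=- ask=103
bid=- ask=101
bid=- ask=104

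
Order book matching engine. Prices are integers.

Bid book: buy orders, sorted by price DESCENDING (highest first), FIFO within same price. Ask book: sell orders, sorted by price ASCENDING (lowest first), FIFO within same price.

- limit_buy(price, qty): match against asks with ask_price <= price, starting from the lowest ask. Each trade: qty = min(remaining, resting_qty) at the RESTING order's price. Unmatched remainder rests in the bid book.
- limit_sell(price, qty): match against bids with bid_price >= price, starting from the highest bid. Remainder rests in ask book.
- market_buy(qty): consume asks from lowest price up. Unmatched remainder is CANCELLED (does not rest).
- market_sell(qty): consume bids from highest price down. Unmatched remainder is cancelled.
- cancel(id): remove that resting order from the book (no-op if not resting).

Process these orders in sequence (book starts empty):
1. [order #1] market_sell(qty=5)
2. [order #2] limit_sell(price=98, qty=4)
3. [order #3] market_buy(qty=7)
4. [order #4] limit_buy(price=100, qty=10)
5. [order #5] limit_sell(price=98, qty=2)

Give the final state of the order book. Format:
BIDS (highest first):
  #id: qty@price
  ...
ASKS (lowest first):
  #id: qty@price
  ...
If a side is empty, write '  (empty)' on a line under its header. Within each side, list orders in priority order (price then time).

After op 1 [order #1] market_sell(qty=5): fills=none; bids=[-] asks=[-]
After op 2 [order #2] limit_sell(price=98, qty=4): fills=none; bids=[-] asks=[#2:4@98]
After op 3 [order #3] market_buy(qty=7): fills=#3x#2:4@98; bids=[-] asks=[-]
After op 4 [order #4] limit_buy(price=100, qty=10): fills=none; bids=[#4:10@100] asks=[-]
After op 5 [order #5] limit_sell(price=98, qty=2): fills=#4x#5:2@100; bids=[#4:8@100] asks=[-]

Answer: BIDS (highest first):
  #4: 8@100
ASKS (lowest first):
  (empty)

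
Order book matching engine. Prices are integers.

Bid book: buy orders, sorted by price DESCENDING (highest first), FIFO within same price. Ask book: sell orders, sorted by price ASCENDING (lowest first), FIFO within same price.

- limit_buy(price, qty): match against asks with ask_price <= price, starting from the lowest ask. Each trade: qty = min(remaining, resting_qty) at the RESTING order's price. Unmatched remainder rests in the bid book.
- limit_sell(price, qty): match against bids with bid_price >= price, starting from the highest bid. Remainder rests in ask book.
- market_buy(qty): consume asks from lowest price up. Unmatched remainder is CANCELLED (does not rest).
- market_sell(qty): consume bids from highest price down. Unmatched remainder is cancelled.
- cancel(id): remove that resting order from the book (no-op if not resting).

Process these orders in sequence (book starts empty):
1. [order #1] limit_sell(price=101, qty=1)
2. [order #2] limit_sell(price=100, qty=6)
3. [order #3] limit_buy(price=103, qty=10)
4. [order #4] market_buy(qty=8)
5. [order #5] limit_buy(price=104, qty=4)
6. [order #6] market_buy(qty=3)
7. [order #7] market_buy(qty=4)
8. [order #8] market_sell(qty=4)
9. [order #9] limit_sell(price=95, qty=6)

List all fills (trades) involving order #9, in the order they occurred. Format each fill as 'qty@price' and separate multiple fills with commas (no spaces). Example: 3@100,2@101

After op 1 [order #1] limit_sell(price=101, qty=1): fills=none; bids=[-] asks=[#1:1@101]
After op 2 [order #2] limit_sell(price=100, qty=6): fills=none; bids=[-] asks=[#2:6@100 #1:1@101]
After op 3 [order #3] limit_buy(price=103, qty=10): fills=#3x#2:6@100 #3x#1:1@101; bids=[#3:3@103] asks=[-]
After op 4 [order #4] market_buy(qty=8): fills=none; bids=[#3:3@103] asks=[-]
After op 5 [order #5] limit_buy(price=104, qty=4): fills=none; bids=[#5:4@104 #3:3@103] asks=[-]
After op 6 [order #6] market_buy(qty=3): fills=none; bids=[#5:4@104 #3:3@103] asks=[-]
After op 7 [order #7] market_buy(qty=4): fills=none; bids=[#5:4@104 #3:3@103] asks=[-]
After op 8 [order #8] market_sell(qty=4): fills=#5x#8:4@104; bids=[#3:3@103] asks=[-]
After op 9 [order #9] limit_sell(price=95, qty=6): fills=#3x#9:3@103; bids=[-] asks=[#9:3@95]

Answer: 3@103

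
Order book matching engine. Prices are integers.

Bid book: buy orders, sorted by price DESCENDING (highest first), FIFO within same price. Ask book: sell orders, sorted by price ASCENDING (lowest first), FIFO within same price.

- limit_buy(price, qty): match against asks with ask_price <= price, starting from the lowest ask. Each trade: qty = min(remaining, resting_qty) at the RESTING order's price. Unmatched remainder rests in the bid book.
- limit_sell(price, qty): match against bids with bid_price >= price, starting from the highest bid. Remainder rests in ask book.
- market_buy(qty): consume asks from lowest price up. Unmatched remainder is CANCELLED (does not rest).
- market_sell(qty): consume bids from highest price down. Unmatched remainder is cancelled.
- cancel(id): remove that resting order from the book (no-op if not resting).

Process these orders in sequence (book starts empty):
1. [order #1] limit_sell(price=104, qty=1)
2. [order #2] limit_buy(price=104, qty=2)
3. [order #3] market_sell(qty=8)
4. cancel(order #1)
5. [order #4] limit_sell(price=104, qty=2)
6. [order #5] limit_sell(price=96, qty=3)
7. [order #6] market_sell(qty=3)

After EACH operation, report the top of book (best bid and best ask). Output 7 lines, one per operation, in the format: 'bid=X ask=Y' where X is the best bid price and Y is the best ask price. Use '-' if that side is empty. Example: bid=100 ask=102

After op 1 [order #1] limit_sell(price=104, qty=1): fills=none; bids=[-] asks=[#1:1@104]
After op 2 [order #2] limit_buy(price=104, qty=2): fills=#2x#1:1@104; bids=[#2:1@104] asks=[-]
After op 3 [order #3] market_sell(qty=8): fills=#2x#3:1@104; bids=[-] asks=[-]
After op 4 cancel(order #1): fills=none; bids=[-] asks=[-]
After op 5 [order #4] limit_sell(price=104, qty=2): fills=none; bids=[-] asks=[#4:2@104]
After op 6 [order #5] limit_sell(price=96, qty=3): fills=none; bids=[-] asks=[#5:3@96 #4:2@104]
After op 7 [order #6] market_sell(qty=3): fills=none; bids=[-] asks=[#5:3@96 #4:2@104]

Answer: bid=- ask=104
bid=104 ask=-
bid=- ask=-
bid=- ask=-
bid=- ask=104
bid=- ask=96
bid=- ask=96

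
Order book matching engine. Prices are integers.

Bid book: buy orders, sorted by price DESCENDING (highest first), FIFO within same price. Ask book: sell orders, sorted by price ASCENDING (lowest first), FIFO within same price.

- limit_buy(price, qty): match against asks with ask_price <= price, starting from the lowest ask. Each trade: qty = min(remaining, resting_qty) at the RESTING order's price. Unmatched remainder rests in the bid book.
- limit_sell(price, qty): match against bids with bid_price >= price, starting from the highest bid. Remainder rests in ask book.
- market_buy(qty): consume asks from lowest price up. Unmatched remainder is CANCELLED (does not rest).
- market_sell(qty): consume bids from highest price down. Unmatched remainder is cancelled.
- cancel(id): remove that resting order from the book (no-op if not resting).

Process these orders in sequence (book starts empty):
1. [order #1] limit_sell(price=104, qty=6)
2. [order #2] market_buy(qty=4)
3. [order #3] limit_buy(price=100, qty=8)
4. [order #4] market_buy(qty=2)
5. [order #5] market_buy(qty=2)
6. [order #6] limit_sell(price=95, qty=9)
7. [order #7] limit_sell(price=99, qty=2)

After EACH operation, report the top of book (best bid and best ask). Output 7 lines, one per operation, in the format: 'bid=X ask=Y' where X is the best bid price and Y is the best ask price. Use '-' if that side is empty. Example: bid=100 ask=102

Answer: bid=- ask=104
bid=- ask=104
bid=100 ask=104
bid=100 ask=-
bid=100 ask=-
bid=- ask=95
bid=- ask=95

Derivation:
After op 1 [order #1] limit_sell(price=104, qty=6): fills=none; bids=[-] asks=[#1:6@104]
After op 2 [order #2] market_buy(qty=4): fills=#2x#1:4@104; bids=[-] asks=[#1:2@104]
After op 3 [order #3] limit_buy(price=100, qty=8): fills=none; bids=[#3:8@100] asks=[#1:2@104]
After op 4 [order #4] market_buy(qty=2): fills=#4x#1:2@104; bids=[#3:8@100] asks=[-]
After op 5 [order #5] market_buy(qty=2): fills=none; bids=[#3:8@100] asks=[-]
After op 6 [order #6] limit_sell(price=95, qty=9): fills=#3x#6:8@100; bids=[-] asks=[#6:1@95]
After op 7 [order #7] limit_sell(price=99, qty=2): fills=none; bids=[-] asks=[#6:1@95 #7:2@99]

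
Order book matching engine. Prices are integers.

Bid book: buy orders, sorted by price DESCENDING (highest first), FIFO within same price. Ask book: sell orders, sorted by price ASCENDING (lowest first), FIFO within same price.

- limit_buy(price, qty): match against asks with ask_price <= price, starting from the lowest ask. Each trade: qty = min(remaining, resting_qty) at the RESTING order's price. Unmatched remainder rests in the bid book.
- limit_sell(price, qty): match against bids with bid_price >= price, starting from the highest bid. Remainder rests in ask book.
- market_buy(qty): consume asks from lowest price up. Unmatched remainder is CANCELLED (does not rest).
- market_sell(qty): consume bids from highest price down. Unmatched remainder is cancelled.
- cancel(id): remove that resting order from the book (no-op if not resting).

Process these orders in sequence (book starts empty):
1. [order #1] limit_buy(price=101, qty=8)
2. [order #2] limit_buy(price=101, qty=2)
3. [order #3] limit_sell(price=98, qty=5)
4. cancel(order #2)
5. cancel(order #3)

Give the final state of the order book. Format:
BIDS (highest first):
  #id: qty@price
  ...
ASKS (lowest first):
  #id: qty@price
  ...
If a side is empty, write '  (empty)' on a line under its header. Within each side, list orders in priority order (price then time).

Answer: BIDS (highest first):
  #1: 3@101
ASKS (lowest first):
  (empty)

Derivation:
After op 1 [order #1] limit_buy(price=101, qty=8): fills=none; bids=[#1:8@101] asks=[-]
After op 2 [order #2] limit_buy(price=101, qty=2): fills=none; bids=[#1:8@101 #2:2@101] asks=[-]
After op 3 [order #3] limit_sell(price=98, qty=5): fills=#1x#3:5@101; bids=[#1:3@101 #2:2@101] asks=[-]
After op 4 cancel(order #2): fills=none; bids=[#1:3@101] asks=[-]
After op 5 cancel(order #3): fills=none; bids=[#1:3@101] asks=[-]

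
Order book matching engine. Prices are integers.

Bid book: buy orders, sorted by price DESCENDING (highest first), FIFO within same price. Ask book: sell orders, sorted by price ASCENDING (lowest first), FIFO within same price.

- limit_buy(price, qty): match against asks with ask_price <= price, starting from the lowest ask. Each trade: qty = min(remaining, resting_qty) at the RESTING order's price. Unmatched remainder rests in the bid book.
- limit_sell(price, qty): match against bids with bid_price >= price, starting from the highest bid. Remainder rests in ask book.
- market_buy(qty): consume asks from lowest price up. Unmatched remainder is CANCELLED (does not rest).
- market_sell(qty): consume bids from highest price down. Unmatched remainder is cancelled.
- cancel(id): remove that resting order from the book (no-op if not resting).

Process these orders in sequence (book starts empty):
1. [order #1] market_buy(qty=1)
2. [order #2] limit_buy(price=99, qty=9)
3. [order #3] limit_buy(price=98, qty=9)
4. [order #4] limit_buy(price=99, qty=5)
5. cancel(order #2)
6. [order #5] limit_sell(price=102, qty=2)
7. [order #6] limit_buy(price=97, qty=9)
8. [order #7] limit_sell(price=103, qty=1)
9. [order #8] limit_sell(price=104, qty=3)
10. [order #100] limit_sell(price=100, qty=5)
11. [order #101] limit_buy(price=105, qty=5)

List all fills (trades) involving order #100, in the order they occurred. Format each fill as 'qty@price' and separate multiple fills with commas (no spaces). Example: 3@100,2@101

After op 1 [order #1] market_buy(qty=1): fills=none; bids=[-] asks=[-]
After op 2 [order #2] limit_buy(price=99, qty=9): fills=none; bids=[#2:9@99] asks=[-]
After op 3 [order #3] limit_buy(price=98, qty=9): fills=none; bids=[#2:9@99 #3:9@98] asks=[-]
After op 4 [order #4] limit_buy(price=99, qty=5): fills=none; bids=[#2:9@99 #4:5@99 #3:9@98] asks=[-]
After op 5 cancel(order #2): fills=none; bids=[#4:5@99 #3:9@98] asks=[-]
After op 6 [order #5] limit_sell(price=102, qty=2): fills=none; bids=[#4:5@99 #3:9@98] asks=[#5:2@102]
After op 7 [order #6] limit_buy(price=97, qty=9): fills=none; bids=[#4:5@99 #3:9@98 #6:9@97] asks=[#5:2@102]
After op 8 [order #7] limit_sell(price=103, qty=1): fills=none; bids=[#4:5@99 #3:9@98 #6:9@97] asks=[#5:2@102 #7:1@103]
After op 9 [order #8] limit_sell(price=104, qty=3): fills=none; bids=[#4:5@99 #3:9@98 #6:9@97] asks=[#5:2@102 #7:1@103 #8:3@104]
After op 10 [order #100] limit_sell(price=100, qty=5): fills=none; bids=[#4:5@99 #3:9@98 #6:9@97] asks=[#100:5@100 #5:2@102 #7:1@103 #8:3@104]
After op 11 [order #101] limit_buy(price=105, qty=5): fills=#101x#100:5@100; bids=[#4:5@99 #3:9@98 #6:9@97] asks=[#5:2@102 #7:1@103 #8:3@104]

Answer: 5@100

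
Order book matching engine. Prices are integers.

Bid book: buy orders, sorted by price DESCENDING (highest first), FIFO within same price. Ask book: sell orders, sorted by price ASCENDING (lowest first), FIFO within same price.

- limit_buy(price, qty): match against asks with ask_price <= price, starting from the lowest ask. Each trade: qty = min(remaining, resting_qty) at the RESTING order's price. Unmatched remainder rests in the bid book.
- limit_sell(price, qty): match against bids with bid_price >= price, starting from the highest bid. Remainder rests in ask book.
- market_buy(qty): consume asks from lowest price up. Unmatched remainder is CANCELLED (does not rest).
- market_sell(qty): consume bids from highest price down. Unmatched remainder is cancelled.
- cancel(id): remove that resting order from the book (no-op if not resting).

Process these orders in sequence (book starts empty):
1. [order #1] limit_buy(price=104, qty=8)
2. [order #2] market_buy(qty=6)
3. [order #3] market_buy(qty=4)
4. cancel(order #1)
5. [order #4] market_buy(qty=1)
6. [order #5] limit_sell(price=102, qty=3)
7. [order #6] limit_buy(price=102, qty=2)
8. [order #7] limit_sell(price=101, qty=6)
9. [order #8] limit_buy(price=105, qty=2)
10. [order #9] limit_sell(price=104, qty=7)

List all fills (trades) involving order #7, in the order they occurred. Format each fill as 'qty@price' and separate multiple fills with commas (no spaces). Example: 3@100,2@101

After op 1 [order #1] limit_buy(price=104, qty=8): fills=none; bids=[#1:8@104] asks=[-]
After op 2 [order #2] market_buy(qty=6): fills=none; bids=[#1:8@104] asks=[-]
After op 3 [order #3] market_buy(qty=4): fills=none; bids=[#1:8@104] asks=[-]
After op 4 cancel(order #1): fills=none; bids=[-] asks=[-]
After op 5 [order #4] market_buy(qty=1): fills=none; bids=[-] asks=[-]
After op 6 [order #5] limit_sell(price=102, qty=3): fills=none; bids=[-] asks=[#5:3@102]
After op 7 [order #6] limit_buy(price=102, qty=2): fills=#6x#5:2@102; bids=[-] asks=[#5:1@102]
After op 8 [order #7] limit_sell(price=101, qty=6): fills=none; bids=[-] asks=[#7:6@101 #5:1@102]
After op 9 [order #8] limit_buy(price=105, qty=2): fills=#8x#7:2@101; bids=[-] asks=[#7:4@101 #5:1@102]
After op 10 [order #9] limit_sell(price=104, qty=7): fills=none; bids=[-] asks=[#7:4@101 #5:1@102 #9:7@104]

Answer: 2@101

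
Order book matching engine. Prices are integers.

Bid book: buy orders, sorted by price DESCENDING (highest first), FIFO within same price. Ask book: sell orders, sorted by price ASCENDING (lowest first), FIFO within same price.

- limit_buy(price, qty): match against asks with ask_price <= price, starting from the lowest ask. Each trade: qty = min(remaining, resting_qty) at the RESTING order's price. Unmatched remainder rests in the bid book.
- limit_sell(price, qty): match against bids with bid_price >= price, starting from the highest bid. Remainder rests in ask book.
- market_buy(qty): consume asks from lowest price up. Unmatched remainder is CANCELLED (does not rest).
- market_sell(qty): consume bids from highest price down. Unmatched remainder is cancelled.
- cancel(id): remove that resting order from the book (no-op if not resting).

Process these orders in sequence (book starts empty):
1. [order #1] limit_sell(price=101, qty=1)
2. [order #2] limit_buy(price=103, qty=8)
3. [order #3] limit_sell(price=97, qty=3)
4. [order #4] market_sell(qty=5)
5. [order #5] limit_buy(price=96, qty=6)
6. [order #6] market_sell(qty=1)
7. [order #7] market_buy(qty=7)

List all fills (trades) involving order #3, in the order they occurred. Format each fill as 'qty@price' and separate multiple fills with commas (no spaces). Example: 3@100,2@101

Answer: 3@103

Derivation:
After op 1 [order #1] limit_sell(price=101, qty=1): fills=none; bids=[-] asks=[#1:1@101]
After op 2 [order #2] limit_buy(price=103, qty=8): fills=#2x#1:1@101; bids=[#2:7@103] asks=[-]
After op 3 [order #3] limit_sell(price=97, qty=3): fills=#2x#3:3@103; bids=[#2:4@103] asks=[-]
After op 4 [order #4] market_sell(qty=5): fills=#2x#4:4@103; bids=[-] asks=[-]
After op 5 [order #5] limit_buy(price=96, qty=6): fills=none; bids=[#5:6@96] asks=[-]
After op 6 [order #6] market_sell(qty=1): fills=#5x#6:1@96; bids=[#5:5@96] asks=[-]
After op 7 [order #7] market_buy(qty=7): fills=none; bids=[#5:5@96] asks=[-]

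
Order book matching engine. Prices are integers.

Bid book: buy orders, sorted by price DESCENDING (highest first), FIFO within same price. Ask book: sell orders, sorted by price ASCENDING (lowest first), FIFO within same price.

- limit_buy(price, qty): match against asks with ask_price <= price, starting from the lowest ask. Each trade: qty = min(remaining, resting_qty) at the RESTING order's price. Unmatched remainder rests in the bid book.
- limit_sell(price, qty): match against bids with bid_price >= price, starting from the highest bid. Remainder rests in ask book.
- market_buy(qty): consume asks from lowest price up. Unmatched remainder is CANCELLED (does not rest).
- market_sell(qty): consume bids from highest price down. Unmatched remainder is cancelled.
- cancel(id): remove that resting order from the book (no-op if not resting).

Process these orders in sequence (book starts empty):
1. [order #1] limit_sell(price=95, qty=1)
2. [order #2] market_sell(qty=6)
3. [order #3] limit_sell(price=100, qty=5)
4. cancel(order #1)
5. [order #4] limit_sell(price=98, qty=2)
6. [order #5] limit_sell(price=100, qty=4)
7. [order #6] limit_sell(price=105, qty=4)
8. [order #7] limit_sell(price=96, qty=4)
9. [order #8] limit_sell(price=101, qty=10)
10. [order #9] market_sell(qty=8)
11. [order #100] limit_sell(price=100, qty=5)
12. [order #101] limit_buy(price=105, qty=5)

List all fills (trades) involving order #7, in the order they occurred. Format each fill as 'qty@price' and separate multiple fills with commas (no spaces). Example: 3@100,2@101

Answer: 4@96

Derivation:
After op 1 [order #1] limit_sell(price=95, qty=1): fills=none; bids=[-] asks=[#1:1@95]
After op 2 [order #2] market_sell(qty=6): fills=none; bids=[-] asks=[#1:1@95]
After op 3 [order #3] limit_sell(price=100, qty=5): fills=none; bids=[-] asks=[#1:1@95 #3:5@100]
After op 4 cancel(order #1): fills=none; bids=[-] asks=[#3:5@100]
After op 5 [order #4] limit_sell(price=98, qty=2): fills=none; bids=[-] asks=[#4:2@98 #3:5@100]
After op 6 [order #5] limit_sell(price=100, qty=4): fills=none; bids=[-] asks=[#4:2@98 #3:5@100 #5:4@100]
After op 7 [order #6] limit_sell(price=105, qty=4): fills=none; bids=[-] asks=[#4:2@98 #3:5@100 #5:4@100 #6:4@105]
After op 8 [order #7] limit_sell(price=96, qty=4): fills=none; bids=[-] asks=[#7:4@96 #4:2@98 #3:5@100 #5:4@100 #6:4@105]
After op 9 [order #8] limit_sell(price=101, qty=10): fills=none; bids=[-] asks=[#7:4@96 #4:2@98 #3:5@100 #5:4@100 #8:10@101 #6:4@105]
After op 10 [order #9] market_sell(qty=8): fills=none; bids=[-] asks=[#7:4@96 #4:2@98 #3:5@100 #5:4@100 #8:10@101 #6:4@105]
After op 11 [order #100] limit_sell(price=100, qty=5): fills=none; bids=[-] asks=[#7:4@96 #4:2@98 #3:5@100 #5:4@100 #100:5@100 #8:10@101 #6:4@105]
After op 12 [order #101] limit_buy(price=105, qty=5): fills=#101x#7:4@96 #101x#4:1@98; bids=[-] asks=[#4:1@98 #3:5@100 #5:4@100 #100:5@100 #8:10@101 #6:4@105]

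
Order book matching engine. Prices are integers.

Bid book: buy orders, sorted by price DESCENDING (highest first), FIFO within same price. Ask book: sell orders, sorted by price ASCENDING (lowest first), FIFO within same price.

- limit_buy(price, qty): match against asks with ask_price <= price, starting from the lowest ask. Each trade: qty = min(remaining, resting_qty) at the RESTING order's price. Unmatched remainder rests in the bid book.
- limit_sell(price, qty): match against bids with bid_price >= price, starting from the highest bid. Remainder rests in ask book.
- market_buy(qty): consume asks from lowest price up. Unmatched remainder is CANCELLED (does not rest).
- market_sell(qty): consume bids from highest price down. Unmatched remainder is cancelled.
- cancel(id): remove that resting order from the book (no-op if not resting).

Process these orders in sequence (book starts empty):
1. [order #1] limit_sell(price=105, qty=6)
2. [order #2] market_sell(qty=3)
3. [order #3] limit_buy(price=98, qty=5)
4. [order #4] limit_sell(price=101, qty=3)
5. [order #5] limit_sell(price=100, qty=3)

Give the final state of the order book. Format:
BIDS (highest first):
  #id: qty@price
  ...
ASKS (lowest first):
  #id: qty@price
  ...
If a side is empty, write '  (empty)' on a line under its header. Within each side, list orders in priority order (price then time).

After op 1 [order #1] limit_sell(price=105, qty=6): fills=none; bids=[-] asks=[#1:6@105]
After op 2 [order #2] market_sell(qty=3): fills=none; bids=[-] asks=[#1:6@105]
After op 3 [order #3] limit_buy(price=98, qty=5): fills=none; bids=[#3:5@98] asks=[#1:6@105]
After op 4 [order #4] limit_sell(price=101, qty=3): fills=none; bids=[#3:5@98] asks=[#4:3@101 #1:6@105]
After op 5 [order #5] limit_sell(price=100, qty=3): fills=none; bids=[#3:5@98] asks=[#5:3@100 #4:3@101 #1:6@105]

Answer: BIDS (highest first):
  #3: 5@98
ASKS (lowest first):
  #5: 3@100
  #4: 3@101
  #1: 6@105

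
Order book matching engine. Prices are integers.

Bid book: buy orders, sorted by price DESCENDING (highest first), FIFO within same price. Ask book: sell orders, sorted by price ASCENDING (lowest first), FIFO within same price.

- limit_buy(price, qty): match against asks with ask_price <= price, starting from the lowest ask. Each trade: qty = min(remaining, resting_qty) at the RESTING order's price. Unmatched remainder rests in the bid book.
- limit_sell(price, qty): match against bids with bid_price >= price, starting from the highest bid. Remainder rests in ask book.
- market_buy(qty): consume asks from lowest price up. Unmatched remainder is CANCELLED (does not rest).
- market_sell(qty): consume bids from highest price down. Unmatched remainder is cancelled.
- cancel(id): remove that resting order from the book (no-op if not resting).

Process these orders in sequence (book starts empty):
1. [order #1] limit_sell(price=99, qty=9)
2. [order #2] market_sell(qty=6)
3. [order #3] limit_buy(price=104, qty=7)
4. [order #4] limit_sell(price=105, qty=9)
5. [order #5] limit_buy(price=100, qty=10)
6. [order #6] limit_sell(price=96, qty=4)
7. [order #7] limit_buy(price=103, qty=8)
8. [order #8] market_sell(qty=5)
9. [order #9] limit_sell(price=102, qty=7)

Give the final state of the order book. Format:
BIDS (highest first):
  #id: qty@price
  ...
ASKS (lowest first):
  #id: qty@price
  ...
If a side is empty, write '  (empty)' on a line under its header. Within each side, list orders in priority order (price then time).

After op 1 [order #1] limit_sell(price=99, qty=9): fills=none; bids=[-] asks=[#1:9@99]
After op 2 [order #2] market_sell(qty=6): fills=none; bids=[-] asks=[#1:9@99]
After op 3 [order #3] limit_buy(price=104, qty=7): fills=#3x#1:7@99; bids=[-] asks=[#1:2@99]
After op 4 [order #4] limit_sell(price=105, qty=9): fills=none; bids=[-] asks=[#1:2@99 #4:9@105]
After op 5 [order #5] limit_buy(price=100, qty=10): fills=#5x#1:2@99; bids=[#5:8@100] asks=[#4:9@105]
After op 6 [order #6] limit_sell(price=96, qty=4): fills=#5x#6:4@100; bids=[#5:4@100] asks=[#4:9@105]
After op 7 [order #7] limit_buy(price=103, qty=8): fills=none; bids=[#7:8@103 #5:4@100] asks=[#4:9@105]
After op 8 [order #8] market_sell(qty=5): fills=#7x#8:5@103; bids=[#7:3@103 #5:4@100] asks=[#4:9@105]
After op 9 [order #9] limit_sell(price=102, qty=7): fills=#7x#9:3@103; bids=[#5:4@100] asks=[#9:4@102 #4:9@105]

Answer: BIDS (highest first):
  #5: 4@100
ASKS (lowest first):
  #9: 4@102
  #4: 9@105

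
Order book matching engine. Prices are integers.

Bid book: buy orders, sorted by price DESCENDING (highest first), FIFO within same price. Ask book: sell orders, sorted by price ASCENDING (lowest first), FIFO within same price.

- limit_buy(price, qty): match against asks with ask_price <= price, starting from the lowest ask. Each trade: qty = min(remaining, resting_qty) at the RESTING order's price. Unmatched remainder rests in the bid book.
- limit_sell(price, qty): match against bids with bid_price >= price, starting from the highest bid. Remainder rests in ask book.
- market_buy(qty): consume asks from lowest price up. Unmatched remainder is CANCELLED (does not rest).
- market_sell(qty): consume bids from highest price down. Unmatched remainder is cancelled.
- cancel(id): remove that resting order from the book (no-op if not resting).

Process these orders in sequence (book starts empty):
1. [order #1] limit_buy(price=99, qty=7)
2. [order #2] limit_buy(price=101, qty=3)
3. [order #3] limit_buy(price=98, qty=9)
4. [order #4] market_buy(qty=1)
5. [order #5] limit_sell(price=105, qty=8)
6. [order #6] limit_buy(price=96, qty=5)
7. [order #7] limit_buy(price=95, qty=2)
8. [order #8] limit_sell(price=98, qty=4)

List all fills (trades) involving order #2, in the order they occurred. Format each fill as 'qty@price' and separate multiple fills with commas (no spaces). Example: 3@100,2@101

After op 1 [order #1] limit_buy(price=99, qty=7): fills=none; bids=[#1:7@99] asks=[-]
After op 2 [order #2] limit_buy(price=101, qty=3): fills=none; bids=[#2:3@101 #1:7@99] asks=[-]
After op 3 [order #3] limit_buy(price=98, qty=9): fills=none; bids=[#2:3@101 #1:7@99 #3:9@98] asks=[-]
After op 4 [order #4] market_buy(qty=1): fills=none; bids=[#2:3@101 #1:7@99 #3:9@98] asks=[-]
After op 5 [order #5] limit_sell(price=105, qty=8): fills=none; bids=[#2:3@101 #1:7@99 #3:9@98] asks=[#5:8@105]
After op 6 [order #6] limit_buy(price=96, qty=5): fills=none; bids=[#2:3@101 #1:7@99 #3:9@98 #6:5@96] asks=[#5:8@105]
After op 7 [order #7] limit_buy(price=95, qty=2): fills=none; bids=[#2:3@101 #1:7@99 #3:9@98 #6:5@96 #7:2@95] asks=[#5:8@105]
After op 8 [order #8] limit_sell(price=98, qty=4): fills=#2x#8:3@101 #1x#8:1@99; bids=[#1:6@99 #3:9@98 #6:5@96 #7:2@95] asks=[#5:8@105]

Answer: 3@101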